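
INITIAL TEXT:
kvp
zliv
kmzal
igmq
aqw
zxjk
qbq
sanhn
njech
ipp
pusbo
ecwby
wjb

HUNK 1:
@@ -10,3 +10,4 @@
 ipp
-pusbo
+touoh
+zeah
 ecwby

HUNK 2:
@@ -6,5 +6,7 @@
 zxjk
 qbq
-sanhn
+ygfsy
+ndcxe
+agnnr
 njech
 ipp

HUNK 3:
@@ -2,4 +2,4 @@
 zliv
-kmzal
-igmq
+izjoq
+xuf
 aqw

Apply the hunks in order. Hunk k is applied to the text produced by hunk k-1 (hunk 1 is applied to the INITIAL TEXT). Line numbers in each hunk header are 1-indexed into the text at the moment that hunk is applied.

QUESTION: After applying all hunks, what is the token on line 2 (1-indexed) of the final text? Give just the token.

Hunk 1: at line 10 remove [pusbo] add [touoh,zeah] -> 14 lines: kvp zliv kmzal igmq aqw zxjk qbq sanhn njech ipp touoh zeah ecwby wjb
Hunk 2: at line 6 remove [sanhn] add [ygfsy,ndcxe,agnnr] -> 16 lines: kvp zliv kmzal igmq aqw zxjk qbq ygfsy ndcxe agnnr njech ipp touoh zeah ecwby wjb
Hunk 3: at line 2 remove [kmzal,igmq] add [izjoq,xuf] -> 16 lines: kvp zliv izjoq xuf aqw zxjk qbq ygfsy ndcxe agnnr njech ipp touoh zeah ecwby wjb
Final line 2: zliv

Answer: zliv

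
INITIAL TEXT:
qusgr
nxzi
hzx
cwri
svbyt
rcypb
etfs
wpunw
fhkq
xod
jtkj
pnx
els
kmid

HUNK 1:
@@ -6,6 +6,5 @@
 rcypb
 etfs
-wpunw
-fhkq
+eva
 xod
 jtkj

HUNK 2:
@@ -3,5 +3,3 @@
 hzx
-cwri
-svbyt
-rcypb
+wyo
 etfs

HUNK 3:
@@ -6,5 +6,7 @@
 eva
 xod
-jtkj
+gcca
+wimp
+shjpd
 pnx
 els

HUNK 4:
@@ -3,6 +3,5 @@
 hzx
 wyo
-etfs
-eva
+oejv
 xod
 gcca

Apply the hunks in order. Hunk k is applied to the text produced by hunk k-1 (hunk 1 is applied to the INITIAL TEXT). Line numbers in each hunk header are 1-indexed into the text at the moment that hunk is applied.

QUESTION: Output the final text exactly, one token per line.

Answer: qusgr
nxzi
hzx
wyo
oejv
xod
gcca
wimp
shjpd
pnx
els
kmid

Derivation:
Hunk 1: at line 6 remove [wpunw,fhkq] add [eva] -> 13 lines: qusgr nxzi hzx cwri svbyt rcypb etfs eva xod jtkj pnx els kmid
Hunk 2: at line 3 remove [cwri,svbyt,rcypb] add [wyo] -> 11 lines: qusgr nxzi hzx wyo etfs eva xod jtkj pnx els kmid
Hunk 3: at line 6 remove [jtkj] add [gcca,wimp,shjpd] -> 13 lines: qusgr nxzi hzx wyo etfs eva xod gcca wimp shjpd pnx els kmid
Hunk 4: at line 3 remove [etfs,eva] add [oejv] -> 12 lines: qusgr nxzi hzx wyo oejv xod gcca wimp shjpd pnx els kmid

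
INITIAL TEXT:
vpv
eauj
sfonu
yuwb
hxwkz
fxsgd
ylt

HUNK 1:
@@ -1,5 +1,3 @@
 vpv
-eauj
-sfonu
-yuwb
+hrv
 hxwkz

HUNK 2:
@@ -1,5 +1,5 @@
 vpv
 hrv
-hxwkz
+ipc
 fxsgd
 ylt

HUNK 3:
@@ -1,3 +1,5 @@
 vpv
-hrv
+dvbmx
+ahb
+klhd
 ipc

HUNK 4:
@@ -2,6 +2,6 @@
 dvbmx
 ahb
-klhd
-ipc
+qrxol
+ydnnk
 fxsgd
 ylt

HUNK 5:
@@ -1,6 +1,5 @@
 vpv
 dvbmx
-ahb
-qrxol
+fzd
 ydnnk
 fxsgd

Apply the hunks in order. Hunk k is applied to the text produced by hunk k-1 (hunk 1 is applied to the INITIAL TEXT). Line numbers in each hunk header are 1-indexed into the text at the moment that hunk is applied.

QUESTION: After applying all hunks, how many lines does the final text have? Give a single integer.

Answer: 6

Derivation:
Hunk 1: at line 1 remove [eauj,sfonu,yuwb] add [hrv] -> 5 lines: vpv hrv hxwkz fxsgd ylt
Hunk 2: at line 1 remove [hxwkz] add [ipc] -> 5 lines: vpv hrv ipc fxsgd ylt
Hunk 3: at line 1 remove [hrv] add [dvbmx,ahb,klhd] -> 7 lines: vpv dvbmx ahb klhd ipc fxsgd ylt
Hunk 4: at line 2 remove [klhd,ipc] add [qrxol,ydnnk] -> 7 lines: vpv dvbmx ahb qrxol ydnnk fxsgd ylt
Hunk 5: at line 1 remove [ahb,qrxol] add [fzd] -> 6 lines: vpv dvbmx fzd ydnnk fxsgd ylt
Final line count: 6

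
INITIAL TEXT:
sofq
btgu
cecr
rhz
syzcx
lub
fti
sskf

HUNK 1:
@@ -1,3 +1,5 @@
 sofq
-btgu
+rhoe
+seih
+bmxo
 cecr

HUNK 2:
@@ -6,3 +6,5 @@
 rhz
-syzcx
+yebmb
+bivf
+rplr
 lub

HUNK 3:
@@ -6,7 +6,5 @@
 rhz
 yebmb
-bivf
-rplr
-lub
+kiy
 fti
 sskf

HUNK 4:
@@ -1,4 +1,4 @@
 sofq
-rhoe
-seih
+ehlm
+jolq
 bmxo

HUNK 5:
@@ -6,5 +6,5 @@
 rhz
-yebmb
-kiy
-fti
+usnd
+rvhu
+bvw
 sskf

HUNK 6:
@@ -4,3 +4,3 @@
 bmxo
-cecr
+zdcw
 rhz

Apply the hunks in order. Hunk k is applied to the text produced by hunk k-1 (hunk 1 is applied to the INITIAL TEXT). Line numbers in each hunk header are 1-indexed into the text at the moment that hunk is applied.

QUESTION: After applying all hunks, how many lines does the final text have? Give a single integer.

Hunk 1: at line 1 remove [btgu] add [rhoe,seih,bmxo] -> 10 lines: sofq rhoe seih bmxo cecr rhz syzcx lub fti sskf
Hunk 2: at line 6 remove [syzcx] add [yebmb,bivf,rplr] -> 12 lines: sofq rhoe seih bmxo cecr rhz yebmb bivf rplr lub fti sskf
Hunk 3: at line 6 remove [bivf,rplr,lub] add [kiy] -> 10 lines: sofq rhoe seih bmxo cecr rhz yebmb kiy fti sskf
Hunk 4: at line 1 remove [rhoe,seih] add [ehlm,jolq] -> 10 lines: sofq ehlm jolq bmxo cecr rhz yebmb kiy fti sskf
Hunk 5: at line 6 remove [yebmb,kiy,fti] add [usnd,rvhu,bvw] -> 10 lines: sofq ehlm jolq bmxo cecr rhz usnd rvhu bvw sskf
Hunk 6: at line 4 remove [cecr] add [zdcw] -> 10 lines: sofq ehlm jolq bmxo zdcw rhz usnd rvhu bvw sskf
Final line count: 10

Answer: 10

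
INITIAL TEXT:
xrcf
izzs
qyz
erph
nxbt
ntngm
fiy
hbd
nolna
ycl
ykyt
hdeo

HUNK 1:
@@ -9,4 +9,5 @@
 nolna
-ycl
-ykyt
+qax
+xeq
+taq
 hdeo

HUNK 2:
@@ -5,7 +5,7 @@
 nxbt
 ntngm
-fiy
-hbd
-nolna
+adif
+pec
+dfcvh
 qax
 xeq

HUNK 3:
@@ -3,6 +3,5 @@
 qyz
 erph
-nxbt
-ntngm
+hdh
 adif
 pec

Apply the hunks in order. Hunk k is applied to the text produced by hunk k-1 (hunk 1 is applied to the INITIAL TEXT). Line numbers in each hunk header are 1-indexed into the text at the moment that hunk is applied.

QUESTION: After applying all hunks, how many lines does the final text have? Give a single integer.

Answer: 12

Derivation:
Hunk 1: at line 9 remove [ycl,ykyt] add [qax,xeq,taq] -> 13 lines: xrcf izzs qyz erph nxbt ntngm fiy hbd nolna qax xeq taq hdeo
Hunk 2: at line 5 remove [fiy,hbd,nolna] add [adif,pec,dfcvh] -> 13 lines: xrcf izzs qyz erph nxbt ntngm adif pec dfcvh qax xeq taq hdeo
Hunk 3: at line 3 remove [nxbt,ntngm] add [hdh] -> 12 lines: xrcf izzs qyz erph hdh adif pec dfcvh qax xeq taq hdeo
Final line count: 12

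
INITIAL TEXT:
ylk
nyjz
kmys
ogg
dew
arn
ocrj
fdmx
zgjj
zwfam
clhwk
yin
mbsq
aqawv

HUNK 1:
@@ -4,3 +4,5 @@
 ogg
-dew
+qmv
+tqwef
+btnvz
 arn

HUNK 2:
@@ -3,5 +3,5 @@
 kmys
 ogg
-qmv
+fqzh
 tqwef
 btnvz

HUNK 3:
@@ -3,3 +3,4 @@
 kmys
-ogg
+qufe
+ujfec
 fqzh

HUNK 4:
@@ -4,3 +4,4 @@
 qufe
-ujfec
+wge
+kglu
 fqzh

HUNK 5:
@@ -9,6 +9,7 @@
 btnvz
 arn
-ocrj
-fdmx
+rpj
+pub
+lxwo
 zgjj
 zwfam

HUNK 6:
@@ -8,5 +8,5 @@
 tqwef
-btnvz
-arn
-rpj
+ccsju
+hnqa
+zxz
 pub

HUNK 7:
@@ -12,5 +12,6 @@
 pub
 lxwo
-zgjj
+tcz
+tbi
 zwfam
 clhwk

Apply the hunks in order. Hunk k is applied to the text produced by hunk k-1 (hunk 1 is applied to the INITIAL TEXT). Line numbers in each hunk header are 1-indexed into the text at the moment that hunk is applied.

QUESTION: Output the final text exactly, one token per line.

Answer: ylk
nyjz
kmys
qufe
wge
kglu
fqzh
tqwef
ccsju
hnqa
zxz
pub
lxwo
tcz
tbi
zwfam
clhwk
yin
mbsq
aqawv

Derivation:
Hunk 1: at line 4 remove [dew] add [qmv,tqwef,btnvz] -> 16 lines: ylk nyjz kmys ogg qmv tqwef btnvz arn ocrj fdmx zgjj zwfam clhwk yin mbsq aqawv
Hunk 2: at line 3 remove [qmv] add [fqzh] -> 16 lines: ylk nyjz kmys ogg fqzh tqwef btnvz arn ocrj fdmx zgjj zwfam clhwk yin mbsq aqawv
Hunk 3: at line 3 remove [ogg] add [qufe,ujfec] -> 17 lines: ylk nyjz kmys qufe ujfec fqzh tqwef btnvz arn ocrj fdmx zgjj zwfam clhwk yin mbsq aqawv
Hunk 4: at line 4 remove [ujfec] add [wge,kglu] -> 18 lines: ylk nyjz kmys qufe wge kglu fqzh tqwef btnvz arn ocrj fdmx zgjj zwfam clhwk yin mbsq aqawv
Hunk 5: at line 9 remove [ocrj,fdmx] add [rpj,pub,lxwo] -> 19 lines: ylk nyjz kmys qufe wge kglu fqzh tqwef btnvz arn rpj pub lxwo zgjj zwfam clhwk yin mbsq aqawv
Hunk 6: at line 8 remove [btnvz,arn,rpj] add [ccsju,hnqa,zxz] -> 19 lines: ylk nyjz kmys qufe wge kglu fqzh tqwef ccsju hnqa zxz pub lxwo zgjj zwfam clhwk yin mbsq aqawv
Hunk 7: at line 12 remove [zgjj] add [tcz,tbi] -> 20 lines: ylk nyjz kmys qufe wge kglu fqzh tqwef ccsju hnqa zxz pub lxwo tcz tbi zwfam clhwk yin mbsq aqawv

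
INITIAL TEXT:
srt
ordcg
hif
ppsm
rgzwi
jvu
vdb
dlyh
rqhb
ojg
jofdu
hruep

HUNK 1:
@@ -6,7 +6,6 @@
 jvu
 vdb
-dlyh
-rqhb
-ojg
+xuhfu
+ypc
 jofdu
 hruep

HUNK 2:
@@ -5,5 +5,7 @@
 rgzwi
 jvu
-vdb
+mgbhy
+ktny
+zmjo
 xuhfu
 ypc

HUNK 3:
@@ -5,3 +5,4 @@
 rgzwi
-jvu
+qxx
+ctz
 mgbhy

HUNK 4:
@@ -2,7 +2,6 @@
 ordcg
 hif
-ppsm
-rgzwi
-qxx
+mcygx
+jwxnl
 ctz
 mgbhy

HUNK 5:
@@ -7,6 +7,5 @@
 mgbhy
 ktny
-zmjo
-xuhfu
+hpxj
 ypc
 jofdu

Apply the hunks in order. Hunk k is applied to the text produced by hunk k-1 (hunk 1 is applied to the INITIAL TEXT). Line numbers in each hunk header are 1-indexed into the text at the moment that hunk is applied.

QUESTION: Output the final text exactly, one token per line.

Answer: srt
ordcg
hif
mcygx
jwxnl
ctz
mgbhy
ktny
hpxj
ypc
jofdu
hruep

Derivation:
Hunk 1: at line 6 remove [dlyh,rqhb,ojg] add [xuhfu,ypc] -> 11 lines: srt ordcg hif ppsm rgzwi jvu vdb xuhfu ypc jofdu hruep
Hunk 2: at line 5 remove [vdb] add [mgbhy,ktny,zmjo] -> 13 lines: srt ordcg hif ppsm rgzwi jvu mgbhy ktny zmjo xuhfu ypc jofdu hruep
Hunk 3: at line 5 remove [jvu] add [qxx,ctz] -> 14 lines: srt ordcg hif ppsm rgzwi qxx ctz mgbhy ktny zmjo xuhfu ypc jofdu hruep
Hunk 4: at line 2 remove [ppsm,rgzwi,qxx] add [mcygx,jwxnl] -> 13 lines: srt ordcg hif mcygx jwxnl ctz mgbhy ktny zmjo xuhfu ypc jofdu hruep
Hunk 5: at line 7 remove [zmjo,xuhfu] add [hpxj] -> 12 lines: srt ordcg hif mcygx jwxnl ctz mgbhy ktny hpxj ypc jofdu hruep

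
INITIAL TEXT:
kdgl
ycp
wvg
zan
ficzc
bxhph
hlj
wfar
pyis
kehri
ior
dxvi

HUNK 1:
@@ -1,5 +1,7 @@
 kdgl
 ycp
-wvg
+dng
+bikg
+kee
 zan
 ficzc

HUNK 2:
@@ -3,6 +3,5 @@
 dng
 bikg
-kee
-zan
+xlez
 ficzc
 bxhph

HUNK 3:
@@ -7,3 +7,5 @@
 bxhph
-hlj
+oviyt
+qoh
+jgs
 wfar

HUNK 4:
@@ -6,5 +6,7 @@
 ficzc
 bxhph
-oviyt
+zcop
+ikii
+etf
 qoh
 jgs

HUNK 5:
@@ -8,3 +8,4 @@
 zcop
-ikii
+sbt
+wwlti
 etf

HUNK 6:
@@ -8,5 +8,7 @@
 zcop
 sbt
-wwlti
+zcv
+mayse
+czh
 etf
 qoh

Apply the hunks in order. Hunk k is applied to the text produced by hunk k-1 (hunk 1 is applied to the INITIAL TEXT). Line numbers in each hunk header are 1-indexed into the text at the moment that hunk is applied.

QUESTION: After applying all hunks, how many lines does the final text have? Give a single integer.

Hunk 1: at line 1 remove [wvg] add [dng,bikg,kee] -> 14 lines: kdgl ycp dng bikg kee zan ficzc bxhph hlj wfar pyis kehri ior dxvi
Hunk 2: at line 3 remove [kee,zan] add [xlez] -> 13 lines: kdgl ycp dng bikg xlez ficzc bxhph hlj wfar pyis kehri ior dxvi
Hunk 3: at line 7 remove [hlj] add [oviyt,qoh,jgs] -> 15 lines: kdgl ycp dng bikg xlez ficzc bxhph oviyt qoh jgs wfar pyis kehri ior dxvi
Hunk 4: at line 6 remove [oviyt] add [zcop,ikii,etf] -> 17 lines: kdgl ycp dng bikg xlez ficzc bxhph zcop ikii etf qoh jgs wfar pyis kehri ior dxvi
Hunk 5: at line 8 remove [ikii] add [sbt,wwlti] -> 18 lines: kdgl ycp dng bikg xlez ficzc bxhph zcop sbt wwlti etf qoh jgs wfar pyis kehri ior dxvi
Hunk 6: at line 8 remove [wwlti] add [zcv,mayse,czh] -> 20 lines: kdgl ycp dng bikg xlez ficzc bxhph zcop sbt zcv mayse czh etf qoh jgs wfar pyis kehri ior dxvi
Final line count: 20

Answer: 20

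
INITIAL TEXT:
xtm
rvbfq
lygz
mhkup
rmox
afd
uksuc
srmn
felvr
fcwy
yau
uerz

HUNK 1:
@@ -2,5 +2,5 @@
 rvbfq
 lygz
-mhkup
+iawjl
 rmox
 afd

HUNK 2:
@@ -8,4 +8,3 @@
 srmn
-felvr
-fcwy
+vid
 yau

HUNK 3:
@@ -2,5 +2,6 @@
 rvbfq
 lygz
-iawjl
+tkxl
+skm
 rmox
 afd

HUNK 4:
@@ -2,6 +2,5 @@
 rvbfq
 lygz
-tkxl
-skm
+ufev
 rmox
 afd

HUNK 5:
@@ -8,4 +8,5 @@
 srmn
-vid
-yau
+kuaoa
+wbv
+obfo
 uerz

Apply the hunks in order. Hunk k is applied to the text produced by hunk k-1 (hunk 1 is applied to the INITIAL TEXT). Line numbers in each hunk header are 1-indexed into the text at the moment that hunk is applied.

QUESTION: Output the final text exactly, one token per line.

Hunk 1: at line 2 remove [mhkup] add [iawjl] -> 12 lines: xtm rvbfq lygz iawjl rmox afd uksuc srmn felvr fcwy yau uerz
Hunk 2: at line 8 remove [felvr,fcwy] add [vid] -> 11 lines: xtm rvbfq lygz iawjl rmox afd uksuc srmn vid yau uerz
Hunk 3: at line 2 remove [iawjl] add [tkxl,skm] -> 12 lines: xtm rvbfq lygz tkxl skm rmox afd uksuc srmn vid yau uerz
Hunk 4: at line 2 remove [tkxl,skm] add [ufev] -> 11 lines: xtm rvbfq lygz ufev rmox afd uksuc srmn vid yau uerz
Hunk 5: at line 8 remove [vid,yau] add [kuaoa,wbv,obfo] -> 12 lines: xtm rvbfq lygz ufev rmox afd uksuc srmn kuaoa wbv obfo uerz

Answer: xtm
rvbfq
lygz
ufev
rmox
afd
uksuc
srmn
kuaoa
wbv
obfo
uerz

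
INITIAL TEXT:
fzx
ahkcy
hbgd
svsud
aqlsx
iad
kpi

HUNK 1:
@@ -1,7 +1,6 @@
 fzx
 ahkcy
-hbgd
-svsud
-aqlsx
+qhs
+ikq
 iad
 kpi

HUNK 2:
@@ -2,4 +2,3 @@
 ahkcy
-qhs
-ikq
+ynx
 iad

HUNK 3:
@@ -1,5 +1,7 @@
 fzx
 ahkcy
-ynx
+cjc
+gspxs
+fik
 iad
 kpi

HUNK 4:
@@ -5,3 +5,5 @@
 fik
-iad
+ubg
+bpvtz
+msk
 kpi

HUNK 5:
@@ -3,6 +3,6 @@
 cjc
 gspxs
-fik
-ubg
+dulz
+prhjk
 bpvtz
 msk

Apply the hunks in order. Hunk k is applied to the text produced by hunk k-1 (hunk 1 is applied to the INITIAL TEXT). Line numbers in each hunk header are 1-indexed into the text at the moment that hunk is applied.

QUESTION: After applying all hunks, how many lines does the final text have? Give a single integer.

Hunk 1: at line 1 remove [hbgd,svsud,aqlsx] add [qhs,ikq] -> 6 lines: fzx ahkcy qhs ikq iad kpi
Hunk 2: at line 2 remove [qhs,ikq] add [ynx] -> 5 lines: fzx ahkcy ynx iad kpi
Hunk 3: at line 1 remove [ynx] add [cjc,gspxs,fik] -> 7 lines: fzx ahkcy cjc gspxs fik iad kpi
Hunk 4: at line 5 remove [iad] add [ubg,bpvtz,msk] -> 9 lines: fzx ahkcy cjc gspxs fik ubg bpvtz msk kpi
Hunk 5: at line 3 remove [fik,ubg] add [dulz,prhjk] -> 9 lines: fzx ahkcy cjc gspxs dulz prhjk bpvtz msk kpi
Final line count: 9

Answer: 9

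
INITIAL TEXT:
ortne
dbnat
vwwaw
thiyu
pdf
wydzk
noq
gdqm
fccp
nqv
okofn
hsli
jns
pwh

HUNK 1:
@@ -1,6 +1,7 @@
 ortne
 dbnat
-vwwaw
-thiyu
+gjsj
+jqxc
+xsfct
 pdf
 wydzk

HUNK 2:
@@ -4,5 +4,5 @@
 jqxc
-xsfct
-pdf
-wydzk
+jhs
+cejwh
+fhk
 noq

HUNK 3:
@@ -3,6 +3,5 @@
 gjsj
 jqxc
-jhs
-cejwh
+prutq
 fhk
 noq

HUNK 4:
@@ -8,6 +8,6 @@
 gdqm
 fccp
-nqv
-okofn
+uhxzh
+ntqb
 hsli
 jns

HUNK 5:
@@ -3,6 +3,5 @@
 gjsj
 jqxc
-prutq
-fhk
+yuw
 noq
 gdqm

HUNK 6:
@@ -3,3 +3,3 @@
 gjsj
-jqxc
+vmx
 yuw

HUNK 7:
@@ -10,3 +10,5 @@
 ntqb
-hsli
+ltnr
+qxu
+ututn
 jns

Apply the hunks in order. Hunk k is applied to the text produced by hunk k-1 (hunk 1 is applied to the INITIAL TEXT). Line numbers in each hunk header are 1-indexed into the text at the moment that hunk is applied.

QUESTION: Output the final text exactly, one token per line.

Hunk 1: at line 1 remove [vwwaw,thiyu] add [gjsj,jqxc,xsfct] -> 15 lines: ortne dbnat gjsj jqxc xsfct pdf wydzk noq gdqm fccp nqv okofn hsli jns pwh
Hunk 2: at line 4 remove [xsfct,pdf,wydzk] add [jhs,cejwh,fhk] -> 15 lines: ortne dbnat gjsj jqxc jhs cejwh fhk noq gdqm fccp nqv okofn hsli jns pwh
Hunk 3: at line 3 remove [jhs,cejwh] add [prutq] -> 14 lines: ortne dbnat gjsj jqxc prutq fhk noq gdqm fccp nqv okofn hsli jns pwh
Hunk 4: at line 8 remove [nqv,okofn] add [uhxzh,ntqb] -> 14 lines: ortne dbnat gjsj jqxc prutq fhk noq gdqm fccp uhxzh ntqb hsli jns pwh
Hunk 5: at line 3 remove [prutq,fhk] add [yuw] -> 13 lines: ortne dbnat gjsj jqxc yuw noq gdqm fccp uhxzh ntqb hsli jns pwh
Hunk 6: at line 3 remove [jqxc] add [vmx] -> 13 lines: ortne dbnat gjsj vmx yuw noq gdqm fccp uhxzh ntqb hsli jns pwh
Hunk 7: at line 10 remove [hsli] add [ltnr,qxu,ututn] -> 15 lines: ortne dbnat gjsj vmx yuw noq gdqm fccp uhxzh ntqb ltnr qxu ututn jns pwh

Answer: ortne
dbnat
gjsj
vmx
yuw
noq
gdqm
fccp
uhxzh
ntqb
ltnr
qxu
ututn
jns
pwh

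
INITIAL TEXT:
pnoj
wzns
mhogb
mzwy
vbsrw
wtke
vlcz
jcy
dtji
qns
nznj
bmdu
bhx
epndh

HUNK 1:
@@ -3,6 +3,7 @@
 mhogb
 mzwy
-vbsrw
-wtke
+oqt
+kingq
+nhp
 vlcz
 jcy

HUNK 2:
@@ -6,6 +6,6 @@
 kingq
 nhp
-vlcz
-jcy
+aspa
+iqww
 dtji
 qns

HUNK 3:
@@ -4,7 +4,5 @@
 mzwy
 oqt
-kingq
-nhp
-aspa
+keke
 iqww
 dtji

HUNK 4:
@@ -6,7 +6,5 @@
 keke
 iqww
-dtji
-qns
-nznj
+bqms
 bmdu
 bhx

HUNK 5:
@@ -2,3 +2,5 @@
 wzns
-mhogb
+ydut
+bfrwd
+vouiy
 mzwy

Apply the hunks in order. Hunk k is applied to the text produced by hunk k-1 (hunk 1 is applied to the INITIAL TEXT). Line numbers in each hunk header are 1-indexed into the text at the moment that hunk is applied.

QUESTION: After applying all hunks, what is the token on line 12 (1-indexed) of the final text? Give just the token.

Hunk 1: at line 3 remove [vbsrw,wtke] add [oqt,kingq,nhp] -> 15 lines: pnoj wzns mhogb mzwy oqt kingq nhp vlcz jcy dtji qns nznj bmdu bhx epndh
Hunk 2: at line 6 remove [vlcz,jcy] add [aspa,iqww] -> 15 lines: pnoj wzns mhogb mzwy oqt kingq nhp aspa iqww dtji qns nznj bmdu bhx epndh
Hunk 3: at line 4 remove [kingq,nhp,aspa] add [keke] -> 13 lines: pnoj wzns mhogb mzwy oqt keke iqww dtji qns nznj bmdu bhx epndh
Hunk 4: at line 6 remove [dtji,qns,nznj] add [bqms] -> 11 lines: pnoj wzns mhogb mzwy oqt keke iqww bqms bmdu bhx epndh
Hunk 5: at line 2 remove [mhogb] add [ydut,bfrwd,vouiy] -> 13 lines: pnoj wzns ydut bfrwd vouiy mzwy oqt keke iqww bqms bmdu bhx epndh
Final line 12: bhx

Answer: bhx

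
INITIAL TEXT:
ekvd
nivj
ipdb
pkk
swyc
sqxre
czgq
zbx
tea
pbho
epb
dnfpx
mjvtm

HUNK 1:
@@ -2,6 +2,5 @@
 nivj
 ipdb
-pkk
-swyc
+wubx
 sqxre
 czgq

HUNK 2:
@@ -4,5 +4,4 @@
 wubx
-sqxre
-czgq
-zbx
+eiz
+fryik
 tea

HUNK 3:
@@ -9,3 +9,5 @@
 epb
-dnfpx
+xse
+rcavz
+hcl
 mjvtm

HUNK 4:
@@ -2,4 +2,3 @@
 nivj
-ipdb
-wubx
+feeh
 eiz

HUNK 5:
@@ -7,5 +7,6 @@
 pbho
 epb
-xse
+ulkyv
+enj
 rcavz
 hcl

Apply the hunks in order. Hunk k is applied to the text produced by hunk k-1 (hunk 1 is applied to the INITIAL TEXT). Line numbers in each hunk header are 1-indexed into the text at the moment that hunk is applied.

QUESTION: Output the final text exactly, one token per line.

Answer: ekvd
nivj
feeh
eiz
fryik
tea
pbho
epb
ulkyv
enj
rcavz
hcl
mjvtm

Derivation:
Hunk 1: at line 2 remove [pkk,swyc] add [wubx] -> 12 lines: ekvd nivj ipdb wubx sqxre czgq zbx tea pbho epb dnfpx mjvtm
Hunk 2: at line 4 remove [sqxre,czgq,zbx] add [eiz,fryik] -> 11 lines: ekvd nivj ipdb wubx eiz fryik tea pbho epb dnfpx mjvtm
Hunk 3: at line 9 remove [dnfpx] add [xse,rcavz,hcl] -> 13 lines: ekvd nivj ipdb wubx eiz fryik tea pbho epb xse rcavz hcl mjvtm
Hunk 4: at line 2 remove [ipdb,wubx] add [feeh] -> 12 lines: ekvd nivj feeh eiz fryik tea pbho epb xse rcavz hcl mjvtm
Hunk 5: at line 7 remove [xse] add [ulkyv,enj] -> 13 lines: ekvd nivj feeh eiz fryik tea pbho epb ulkyv enj rcavz hcl mjvtm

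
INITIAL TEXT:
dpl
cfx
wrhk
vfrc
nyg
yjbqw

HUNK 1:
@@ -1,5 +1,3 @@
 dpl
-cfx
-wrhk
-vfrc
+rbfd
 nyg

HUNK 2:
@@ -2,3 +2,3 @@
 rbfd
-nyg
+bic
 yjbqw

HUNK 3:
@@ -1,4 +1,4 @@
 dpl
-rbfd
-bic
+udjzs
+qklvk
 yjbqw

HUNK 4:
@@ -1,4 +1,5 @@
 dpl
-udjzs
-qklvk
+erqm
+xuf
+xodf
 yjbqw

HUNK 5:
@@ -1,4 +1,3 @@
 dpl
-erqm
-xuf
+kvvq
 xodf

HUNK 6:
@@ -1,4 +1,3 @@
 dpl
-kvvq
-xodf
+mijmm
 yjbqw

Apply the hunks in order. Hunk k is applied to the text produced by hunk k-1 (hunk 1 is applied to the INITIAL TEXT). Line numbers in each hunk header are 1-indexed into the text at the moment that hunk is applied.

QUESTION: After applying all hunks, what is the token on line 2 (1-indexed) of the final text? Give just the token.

Hunk 1: at line 1 remove [cfx,wrhk,vfrc] add [rbfd] -> 4 lines: dpl rbfd nyg yjbqw
Hunk 2: at line 2 remove [nyg] add [bic] -> 4 lines: dpl rbfd bic yjbqw
Hunk 3: at line 1 remove [rbfd,bic] add [udjzs,qklvk] -> 4 lines: dpl udjzs qklvk yjbqw
Hunk 4: at line 1 remove [udjzs,qklvk] add [erqm,xuf,xodf] -> 5 lines: dpl erqm xuf xodf yjbqw
Hunk 5: at line 1 remove [erqm,xuf] add [kvvq] -> 4 lines: dpl kvvq xodf yjbqw
Hunk 6: at line 1 remove [kvvq,xodf] add [mijmm] -> 3 lines: dpl mijmm yjbqw
Final line 2: mijmm

Answer: mijmm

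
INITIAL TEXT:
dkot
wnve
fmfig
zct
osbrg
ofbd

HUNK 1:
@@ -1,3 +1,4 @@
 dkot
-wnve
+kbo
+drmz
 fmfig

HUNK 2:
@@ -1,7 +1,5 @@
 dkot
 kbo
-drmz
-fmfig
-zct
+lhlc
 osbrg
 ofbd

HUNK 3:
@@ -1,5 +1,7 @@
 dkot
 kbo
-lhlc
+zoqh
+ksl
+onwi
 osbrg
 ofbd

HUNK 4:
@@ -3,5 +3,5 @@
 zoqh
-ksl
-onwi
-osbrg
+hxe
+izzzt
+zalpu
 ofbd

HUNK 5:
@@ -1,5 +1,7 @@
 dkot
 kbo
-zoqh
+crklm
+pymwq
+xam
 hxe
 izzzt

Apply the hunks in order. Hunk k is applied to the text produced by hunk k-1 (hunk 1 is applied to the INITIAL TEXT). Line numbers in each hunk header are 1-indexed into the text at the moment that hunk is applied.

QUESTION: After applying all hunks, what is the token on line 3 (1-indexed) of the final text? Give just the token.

Hunk 1: at line 1 remove [wnve] add [kbo,drmz] -> 7 lines: dkot kbo drmz fmfig zct osbrg ofbd
Hunk 2: at line 1 remove [drmz,fmfig,zct] add [lhlc] -> 5 lines: dkot kbo lhlc osbrg ofbd
Hunk 3: at line 1 remove [lhlc] add [zoqh,ksl,onwi] -> 7 lines: dkot kbo zoqh ksl onwi osbrg ofbd
Hunk 4: at line 3 remove [ksl,onwi,osbrg] add [hxe,izzzt,zalpu] -> 7 lines: dkot kbo zoqh hxe izzzt zalpu ofbd
Hunk 5: at line 1 remove [zoqh] add [crklm,pymwq,xam] -> 9 lines: dkot kbo crklm pymwq xam hxe izzzt zalpu ofbd
Final line 3: crklm

Answer: crklm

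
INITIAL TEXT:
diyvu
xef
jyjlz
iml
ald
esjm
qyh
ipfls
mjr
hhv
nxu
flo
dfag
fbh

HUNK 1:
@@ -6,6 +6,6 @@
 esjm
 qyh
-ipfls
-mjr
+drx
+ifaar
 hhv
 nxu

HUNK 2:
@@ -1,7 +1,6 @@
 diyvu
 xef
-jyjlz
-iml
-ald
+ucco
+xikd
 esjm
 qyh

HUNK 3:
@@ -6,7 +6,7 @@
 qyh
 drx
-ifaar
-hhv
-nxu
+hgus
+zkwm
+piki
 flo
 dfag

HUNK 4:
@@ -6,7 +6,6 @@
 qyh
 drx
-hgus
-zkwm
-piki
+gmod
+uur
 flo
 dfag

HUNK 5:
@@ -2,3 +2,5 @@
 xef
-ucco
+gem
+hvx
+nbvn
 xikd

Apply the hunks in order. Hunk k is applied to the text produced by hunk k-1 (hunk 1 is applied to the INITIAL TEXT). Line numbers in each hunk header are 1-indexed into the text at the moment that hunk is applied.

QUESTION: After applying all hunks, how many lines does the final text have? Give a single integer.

Answer: 14

Derivation:
Hunk 1: at line 6 remove [ipfls,mjr] add [drx,ifaar] -> 14 lines: diyvu xef jyjlz iml ald esjm qyh drx ifaar hhv nxu flo dfag fbh
Hunk 2: at line 1 remove [jyjlz,iml,ald] add [ucco,xikd] -> 13 lines: diyvu xef ucco xikd esjm qyh drx ifaar hhv nxu flo dfag fbh
Hunk 3: at line 6 remove [ifaar,hhv,nxu] add [hgus,zkwm,piki] -> 13 lines: diyvu xef ucco xikd esjm qyh drx hgus zkwm piki flo dfag fbh
Hunk 4: at line 6 remove [hgus,zkwm,piki] add [gmod,uur] -> 12 lines: diyvu xef ucco xikd esjm qyh drx gmod uur flo dfag fbh
Hunk 5: at line 2 remove [ucco] add [gem,hvx,nbvn] -> 14 lines: diyvu xef gem hvx nbvn xikd esjm qyh drx gmod uur flo dfag fbh
Final line count: 14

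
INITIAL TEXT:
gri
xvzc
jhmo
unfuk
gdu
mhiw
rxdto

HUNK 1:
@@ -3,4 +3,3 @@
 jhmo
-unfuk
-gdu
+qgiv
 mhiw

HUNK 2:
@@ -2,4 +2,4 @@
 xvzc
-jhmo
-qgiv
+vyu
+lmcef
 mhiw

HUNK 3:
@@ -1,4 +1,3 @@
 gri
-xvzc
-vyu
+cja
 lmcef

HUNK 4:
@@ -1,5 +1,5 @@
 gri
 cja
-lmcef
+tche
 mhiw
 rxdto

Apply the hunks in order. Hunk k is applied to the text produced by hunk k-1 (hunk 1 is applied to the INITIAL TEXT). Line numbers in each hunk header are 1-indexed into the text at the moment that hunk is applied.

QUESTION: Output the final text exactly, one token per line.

Hunk 1: at line 3 remove [unfuk,gdu] add [qgiv] -> 6 lines: gri xvzc jhmo qgiv mhiw rxdto
Hunk 2: at line 2 remove [jhmo,qgiv] add [vyu,lmcef] -> 6 lines: gri xvzc vyu lmcef mhiw rxdto
Hunk 3: at line 1 remove [xvzc,vyu] add [cja] -> 5 lines: gri cja lmcef mhiw rxdto
Hunk 4: at line 1 remove [lmcef] add [tche] -> 5 lines: gri cja tche mhiw rxdto

Answer: gri
cja
tche
mhiw
rxdto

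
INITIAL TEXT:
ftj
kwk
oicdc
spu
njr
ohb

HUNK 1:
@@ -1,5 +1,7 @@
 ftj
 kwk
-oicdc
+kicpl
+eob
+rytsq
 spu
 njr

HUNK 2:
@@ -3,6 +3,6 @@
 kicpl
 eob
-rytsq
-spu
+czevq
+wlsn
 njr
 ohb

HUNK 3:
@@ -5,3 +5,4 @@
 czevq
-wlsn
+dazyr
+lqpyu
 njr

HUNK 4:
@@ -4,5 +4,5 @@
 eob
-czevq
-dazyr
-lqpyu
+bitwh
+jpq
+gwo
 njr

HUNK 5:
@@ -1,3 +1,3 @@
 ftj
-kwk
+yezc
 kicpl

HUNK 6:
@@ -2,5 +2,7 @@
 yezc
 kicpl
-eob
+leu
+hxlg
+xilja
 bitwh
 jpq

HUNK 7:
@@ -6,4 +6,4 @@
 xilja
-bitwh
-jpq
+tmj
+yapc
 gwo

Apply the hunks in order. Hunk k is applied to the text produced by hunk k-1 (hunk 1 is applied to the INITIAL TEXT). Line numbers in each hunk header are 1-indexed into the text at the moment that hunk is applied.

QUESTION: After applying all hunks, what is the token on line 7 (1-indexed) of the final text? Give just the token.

Hunk 1: at line 1 remove [oicdc] add [kicpl,eob,rytsq] -> 8 lines: ftj kwk kicpl eob rytsq spu njr ohb
Hunk 2: at line 3 remove [rytsq,spu] add [czevq,wlsn] -> 8 lines: ftj kwk kicpl eob czevq wlsn njr ohb
Hunk 3: at line 5 remove [wlsn] add [dazyr,lqpyu] -> 9 lines: ftj kwk kicpl eob czevq dazyr lqpyu njr ohb
Hunk 4: at line 4 remove [czevq,dazyr,lqpyu] add [bitwh,jpq,gwo] -> 9 lines: ftj kwk kicpl eob bitwh jpq gwo njr ohb
Hunk 5: at line 1 remove [kwk] add [yezc] -> 9 lines: ftj yezc kicpl eob bitwh jpq gwo njr ohb
Hunk 6: at line 2 remove [eob] add [leu,hxlg,xilja] -> 11 lines: ftj yezc kicpl leu hxlg xilja bitwh jpq gwo njr ohb
Hunk 7: at line 6 remove [bitwh,jpq] add [tmj,yapc] -> 11 lines: ftj yezc kicpl leu hxlg xilja tmj yapc gwo njr ohb
Final line 7: tmj

Answer: tmj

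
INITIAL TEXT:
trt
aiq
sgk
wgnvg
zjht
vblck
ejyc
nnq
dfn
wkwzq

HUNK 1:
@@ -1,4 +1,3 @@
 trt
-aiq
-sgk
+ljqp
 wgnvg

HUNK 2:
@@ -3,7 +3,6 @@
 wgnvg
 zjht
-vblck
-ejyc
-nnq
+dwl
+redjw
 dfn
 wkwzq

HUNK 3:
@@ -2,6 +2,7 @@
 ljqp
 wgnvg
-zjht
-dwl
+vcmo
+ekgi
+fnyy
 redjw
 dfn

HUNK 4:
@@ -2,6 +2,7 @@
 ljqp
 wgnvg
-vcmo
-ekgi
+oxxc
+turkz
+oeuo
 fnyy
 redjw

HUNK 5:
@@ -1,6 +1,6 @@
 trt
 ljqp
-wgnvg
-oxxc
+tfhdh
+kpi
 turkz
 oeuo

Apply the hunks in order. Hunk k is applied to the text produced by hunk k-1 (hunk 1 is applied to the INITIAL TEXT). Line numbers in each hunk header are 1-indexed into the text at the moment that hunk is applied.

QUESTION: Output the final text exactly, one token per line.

Answer: trt
ljqp
tfhdh
kpi
turkz
oeuo
fnyy
redjw
dfn
wkwzq

Derivation:
Hunk 1: at line 1 remove [aiq,sgk] add [ljqp] -> 9 lines: trt ljqp wgnvg zjht vblck ejyc nnq dfn wkwzq
Hunk 2: at line 3 remove [vblck,ejyc,nnq] add [dwl,redjw] -> 8 lines: trt ljqp wgnvg zjht dwl redjw dfn wkwzq
Hunk 3: at line 2 remove [zjht,dwl] add [vcmo,ekgi,fnyy] -> 9 lines: trt ljqp wgnvg vcmo ekgi fnyy redjw dfn wkwzq
Hunk 4: at line 2 remove [vcmo,ekgi] add [oxxc,turkz,oeuo] -> 10 lines: trt ljqp wgnvg oxxc turkz oeuo fnyy redjw dfn wkwzq
Hunk 5: at line 1 remove [wgnvg,oxxc] add [tfhdh,kpi] -> 10 lines: trt ljqp tfhdh kpi turkz oeuo fnyy redjw dfn wkwzq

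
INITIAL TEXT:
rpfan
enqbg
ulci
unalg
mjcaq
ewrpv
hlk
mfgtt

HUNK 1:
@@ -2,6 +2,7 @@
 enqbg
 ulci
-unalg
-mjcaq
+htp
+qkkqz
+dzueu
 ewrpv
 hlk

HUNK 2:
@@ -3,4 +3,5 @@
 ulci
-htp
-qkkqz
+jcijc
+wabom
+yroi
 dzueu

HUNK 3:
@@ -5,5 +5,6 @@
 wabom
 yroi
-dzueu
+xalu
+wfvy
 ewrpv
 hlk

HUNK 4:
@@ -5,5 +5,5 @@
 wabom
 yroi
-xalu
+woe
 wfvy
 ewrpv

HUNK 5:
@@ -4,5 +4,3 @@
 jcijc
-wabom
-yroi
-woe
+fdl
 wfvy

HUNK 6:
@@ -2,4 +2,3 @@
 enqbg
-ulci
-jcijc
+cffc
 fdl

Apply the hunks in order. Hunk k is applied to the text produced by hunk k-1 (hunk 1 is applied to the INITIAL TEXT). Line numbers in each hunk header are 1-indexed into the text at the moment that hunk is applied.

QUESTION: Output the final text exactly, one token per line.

Hunk 1: at line 2 remove [unalg,mjcaq] add [htp,qkkqz,dzueu] -> 9 lines: rpfan enqbg ulci htp qkkqz dzueu ewrpv hlk mfgtt
Hunk 2: at line 3 remove [htp,qkkqz] add [jcijc,wabom,yroi] -> 10 lines: rpfan enqbg ulci jcijc wabom yroi dzueu ewrpv hlk mfgtt
Hunk 3: at line 5 remove [dzueu] add [xalu,wfvy] -> 11 lines: rpfan enqbg ulci jcijc wabom yroi xalu wfvy ewrpv hlk mfgtt
Hunk 4: at line 5 remove [xalu] add [woe] -> 11 lines: rpfan enqbg ulci jcijc wabom yroi woe wfvy ewrpv hlk mfgtt
Hunk 5: at line 4 remove [wabom,yroi,woe] add [fdl] -> 9 lines: rpfan enqbg ulci jcijc fdl wfvy ewrpv hlk mfgtt
Hunk 6: at line 2 remove [ulci,jcijc] add [cffc] -> 8 lines: rpfan enqbg cffc fdl wfvy ewrpv hlk mfgtt

Answer: rpfan
enqbg
cffc
fdl
wfvy
ewrpv
hlk
mfgtt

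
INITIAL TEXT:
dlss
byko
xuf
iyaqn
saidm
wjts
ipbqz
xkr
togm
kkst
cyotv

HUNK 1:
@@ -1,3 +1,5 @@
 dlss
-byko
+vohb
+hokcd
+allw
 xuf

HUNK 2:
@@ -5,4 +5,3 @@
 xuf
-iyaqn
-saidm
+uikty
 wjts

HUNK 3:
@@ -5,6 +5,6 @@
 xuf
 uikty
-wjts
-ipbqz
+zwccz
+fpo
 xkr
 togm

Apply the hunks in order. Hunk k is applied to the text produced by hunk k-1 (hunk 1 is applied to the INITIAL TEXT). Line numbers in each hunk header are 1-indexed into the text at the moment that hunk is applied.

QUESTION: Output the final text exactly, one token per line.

Answer: dlss
vohb
hokcd
allw
xuf
uikty
zwccz
fpo
xkr
togm
kkst
cyotv

Derivation:
Hunk 1: at line 1 remove [byko] add [vohb,hokcd,allw] -> 13 lines: dlss vohb hokcd allw xuf iyaqn saidm wjts ipbqz xkr togm kkst cyotv
Hunk 2: at line 5 remove [iyaqn,saidm] add [uikty] -> 12 lines: dlss vohb hokcd allw xuf uikty wjts ipbqz xkr togm kkst cyotv
Hunk 3: at line 5 remove [wjts,ipbqz] add [zwccz,fpo] -> 12 lines: dlss vohb hokcd allw xuf uikty zwccz fpo xkr togm kkst cyotv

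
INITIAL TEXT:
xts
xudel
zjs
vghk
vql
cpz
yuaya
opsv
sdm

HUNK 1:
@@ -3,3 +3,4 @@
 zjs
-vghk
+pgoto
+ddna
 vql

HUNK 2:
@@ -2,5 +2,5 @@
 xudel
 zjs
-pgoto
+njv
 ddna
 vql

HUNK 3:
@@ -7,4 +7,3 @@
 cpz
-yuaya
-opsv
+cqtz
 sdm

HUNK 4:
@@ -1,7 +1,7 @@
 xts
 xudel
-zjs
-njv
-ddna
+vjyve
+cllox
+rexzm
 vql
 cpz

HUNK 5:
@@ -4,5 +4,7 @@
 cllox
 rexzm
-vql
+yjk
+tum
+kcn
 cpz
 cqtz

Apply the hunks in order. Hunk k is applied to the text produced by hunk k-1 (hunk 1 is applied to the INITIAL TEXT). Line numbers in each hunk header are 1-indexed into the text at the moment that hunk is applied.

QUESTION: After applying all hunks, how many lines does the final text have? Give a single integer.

Hunk 1: at line 3 remove [vghk] add [pgoto,ddna] -> 10 lines: xts xudel zjs pgoto ddna vql cpz yuaya opsv sdm
Hunk 2: at line 2 remove [pgoto] add [njv] -> 10 lines: xts xudel zjs njv ddna vql cpz yuaya opsv sdm
Hunk 3: at line 7 remove [yuaya,opsv] add [cqtz] -> 9 lines: xts xudel zjs njv ddna vql cpz cqtz sdm
Hunk 4: at line 1 remove [zjs,njv,ddna] add [vjyve,cllox,rexzm] -> 9 lines: xts xudel vjyve cllox rexzm vql cpz cqtz sdm
Hunk 5: at line 4 remove [vql] add [yjk,tum,kcn] -> 11 lines: xts xudel vjyve cllox rexzm yjk tum kcn cpz cqtz sdm
Final line count: 11

Answer: 11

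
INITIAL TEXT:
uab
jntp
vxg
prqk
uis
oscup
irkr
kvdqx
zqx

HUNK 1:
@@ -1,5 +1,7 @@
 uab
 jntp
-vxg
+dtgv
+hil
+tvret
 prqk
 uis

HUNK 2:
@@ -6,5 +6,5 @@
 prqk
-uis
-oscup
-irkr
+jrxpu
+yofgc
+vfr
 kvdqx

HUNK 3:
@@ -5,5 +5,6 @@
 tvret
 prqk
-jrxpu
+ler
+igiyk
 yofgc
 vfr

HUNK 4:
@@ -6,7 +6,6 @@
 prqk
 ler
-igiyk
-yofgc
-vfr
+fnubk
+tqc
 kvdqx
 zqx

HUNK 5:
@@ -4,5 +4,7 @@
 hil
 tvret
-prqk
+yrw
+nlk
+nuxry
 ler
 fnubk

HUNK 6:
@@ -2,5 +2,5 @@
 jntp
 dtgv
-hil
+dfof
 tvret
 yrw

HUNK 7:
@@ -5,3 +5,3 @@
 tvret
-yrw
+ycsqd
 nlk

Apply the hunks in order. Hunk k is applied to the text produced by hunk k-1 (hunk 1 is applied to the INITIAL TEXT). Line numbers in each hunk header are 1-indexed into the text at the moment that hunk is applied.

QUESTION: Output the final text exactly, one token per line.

Hunk 1: at line 1 remove [vxg] add [dtgv,hil,tvret] -> 11 lines: uab jntp dtgv hil tvret prqk uis oscup irkr kvdqx zqx
Hunk 2: at line 6 remove [uis,oscup,irkr] add [jrxpu,yofgc,vfr] -> 11 lines: uab jntp dtgv hil tvret prqk jrxpu yofgc vfr kvdqx zqx
Hunk 3: at line 5 remove [jrxpu] add [ler,igiyk] -> 12 lines: uab jntp dtgv hil tvret prqk ler igiyk yofgc vfr kvdqx zqx
Hunk 4: at line 6 remove [igiyk,yofgc,vfr] add [fnubk,tqc] -> 11 lines: uab jntp dtgv hil tvret prqk ler fnubk tqc kvdqx zqx
Hunk 5: at line 4 remove [prqk] add [yrw,nlk,nuxry] -> 13 lines: uab jntp dtgv hil tvret yrw nlk nuxry ler fnubk tqc kvdqx zqx
Hunk 6: at line 2 remove [hil] add [dfof] -> 13 lines: uab jntp dtgv dfof tvret yrw nlk nuxry ler fnubk tqc kvdqx zqx
Hunk 7: at line 5 remove [yrw] add [ycsqd] -> 13 lines: uab jntp dtgv dfof tvret ycsqd nlk nuxry ler fnubk tqc kvdqx zqx

Answer: uab
jntp
dtgv
dfof
tvret
ycsqd
nlk
nuxry
ler
fnubk
tqc
kvdqx
zqx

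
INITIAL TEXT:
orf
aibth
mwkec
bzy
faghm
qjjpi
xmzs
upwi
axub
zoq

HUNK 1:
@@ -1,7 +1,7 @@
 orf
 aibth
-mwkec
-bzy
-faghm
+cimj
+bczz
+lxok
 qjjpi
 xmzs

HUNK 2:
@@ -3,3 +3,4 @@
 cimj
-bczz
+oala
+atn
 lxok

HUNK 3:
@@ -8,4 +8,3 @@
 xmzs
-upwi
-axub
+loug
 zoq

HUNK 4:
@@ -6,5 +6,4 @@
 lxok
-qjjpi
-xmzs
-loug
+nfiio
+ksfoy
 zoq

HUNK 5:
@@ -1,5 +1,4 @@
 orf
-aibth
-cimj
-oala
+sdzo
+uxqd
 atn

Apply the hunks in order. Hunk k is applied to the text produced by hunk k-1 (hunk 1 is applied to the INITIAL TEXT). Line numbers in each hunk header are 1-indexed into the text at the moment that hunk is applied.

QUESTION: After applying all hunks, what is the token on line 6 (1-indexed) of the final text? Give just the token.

Hunk 1: at line 1 remove [mwkec,bzy,faghm] add [cimj,bczz,lxok] -> 10 lines: orf aibth cimj bczz lxok qjjpi xmzs upwi axub zoq
Hunk 2: at line 3 remove [bczz] add [oala,atn] -> 11 lines: orf aibth cimj oala atn lxok qjjpi xmzs upwi axub zoq
Hunk 3: at line 8 remove [upwi,axub] add [loug] -> 10 lines: orf aibth cimj oala atn lxok qjjpi xmzs loug zoq
Hunk 4: at line 6 remove [qjjpi,xmzs,loug] add [nfiio,ksfoy] -> 9 lines: orf aibth cimj oala atn lxok nfiio ksfoy zoq
Hunk 5: at line 1 remove [aibth,cimj,oala] add [sdzo,uxqd] -> 8 lines: orf sdzo uxqd atn lxok nfiio ksfoy zoq
Final line 6: nfiio

Answer: nfiio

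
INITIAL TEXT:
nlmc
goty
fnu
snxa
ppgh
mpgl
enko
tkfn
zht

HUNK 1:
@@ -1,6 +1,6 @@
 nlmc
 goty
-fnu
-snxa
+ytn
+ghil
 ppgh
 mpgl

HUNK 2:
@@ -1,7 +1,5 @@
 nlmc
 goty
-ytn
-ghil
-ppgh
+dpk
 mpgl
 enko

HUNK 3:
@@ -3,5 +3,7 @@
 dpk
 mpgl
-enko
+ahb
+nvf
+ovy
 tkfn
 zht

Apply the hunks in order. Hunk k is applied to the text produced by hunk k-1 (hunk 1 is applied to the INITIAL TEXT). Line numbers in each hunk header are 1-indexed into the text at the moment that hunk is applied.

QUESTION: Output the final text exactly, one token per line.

Answer: nlmc
goty
dpk
mpgl
ahb
nvf
ovy
tkfn
zht

Derivation:
Hunk 1: at line 1 remove [fnu,snxa] add [ytn,ghil] -> 9 lines: nlmc goty ytn ghil ppgh mpgl enko tkfn zht
Hunk 2: at line 1 remove [ytn,ghil,ppgh] add [dpk] -> 7 lines: nlmc goty dpk mpgl enko tkfn zht
Hunk 3: at line 3 remove [enko] add [ahb,nvf,ovy] -> 9 lines: nlmc goty dpk mpgl ahb nvf ovy tkfn zht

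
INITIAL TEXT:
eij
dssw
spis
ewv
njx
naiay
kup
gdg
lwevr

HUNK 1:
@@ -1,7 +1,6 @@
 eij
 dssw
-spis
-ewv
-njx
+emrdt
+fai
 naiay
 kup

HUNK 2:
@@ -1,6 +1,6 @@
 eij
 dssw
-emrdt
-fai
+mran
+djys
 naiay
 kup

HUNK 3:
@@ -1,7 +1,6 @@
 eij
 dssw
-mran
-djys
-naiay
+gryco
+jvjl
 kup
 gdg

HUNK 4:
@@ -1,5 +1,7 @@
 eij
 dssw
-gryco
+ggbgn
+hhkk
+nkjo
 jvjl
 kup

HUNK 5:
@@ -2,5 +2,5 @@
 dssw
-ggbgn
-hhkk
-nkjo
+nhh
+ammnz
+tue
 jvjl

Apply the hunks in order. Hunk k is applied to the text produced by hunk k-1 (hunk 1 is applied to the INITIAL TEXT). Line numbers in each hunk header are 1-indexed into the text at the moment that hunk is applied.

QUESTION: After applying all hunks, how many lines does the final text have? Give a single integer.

Hunk 1: at line 1 remove [spis,ewv,njx] add [emrdt,fai] -> 8 lines: eij dssw emrdt fai naiay kup gdg lwevr
Hunk 2: at line 1 remove [emrdt,fai] add [mran,djys] -> 8 lines: eij dssw mran djys naiay kup gdg lwevr
Hunk 3: at line 1 remove [mran,djys,naiay] add [gryco,jvjl] -> 7 lines: eij dssw gryco jvjl kup gdg lwevr
Hunk 4: at line 1 remove [gryco] add [ggbgn,hhkk,nkjo] -> 9 lines: eij dssw ggbgn hhkk nkjo jvjl kup gdg lwevr
Hunk 5: at line 2 remove [ggbgn,hhkk,nkjo] add [nhh,ammnz,tue] -> 9 lines: eij dssw nhh ammnz tue jvjl kup gdg lwevr
Final line count: 9

Answer: 9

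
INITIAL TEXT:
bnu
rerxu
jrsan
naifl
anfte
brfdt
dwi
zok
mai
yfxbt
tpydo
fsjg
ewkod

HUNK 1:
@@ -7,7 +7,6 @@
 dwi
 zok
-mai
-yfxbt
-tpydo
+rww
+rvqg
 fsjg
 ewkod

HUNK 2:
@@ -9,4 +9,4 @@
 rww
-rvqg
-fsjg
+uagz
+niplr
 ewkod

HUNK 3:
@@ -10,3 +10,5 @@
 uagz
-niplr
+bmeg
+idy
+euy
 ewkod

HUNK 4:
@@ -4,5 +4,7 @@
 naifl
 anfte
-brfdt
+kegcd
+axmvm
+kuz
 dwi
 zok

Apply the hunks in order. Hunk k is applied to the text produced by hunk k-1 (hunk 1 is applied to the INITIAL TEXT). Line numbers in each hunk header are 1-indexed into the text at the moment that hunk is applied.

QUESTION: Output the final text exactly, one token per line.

Answer: bnu
rerxu
jrsan
naifl
anfte
kegcd
axmvm
kuz
dwi
zok
rww
uagz
bmeg
idy
euy
ewkod

Derivation:
Hunk 1: at line 7 remove [mai,yfxbt,tpydo] add [rww,rvqg] -> 12 lines: bnu rerxu jrsan naifl anfte brfdt dwi zok rww rvqg fsjg ewkod
Hunk 2: at line 9 remove [rvqg,fsjg] add [uagz,niplr] -> 12 lines: bnu rerxu jrsan naifl anfte brfdt dwi zok rww uagz niplr ewkod
Hunk 3: at line 10 remove [niplr] add [bmeg,idy,euy] -> 14 lines: bnu rerxu jrsan naifl anfte brfdt dwi zok rww uagz bmeg idy euy ewkod
Hunk 4: at line 4 remove [brfdt] add [kegcd,axmvm,kuz] -> 16 lines: bnu rerxu jrsan naifl anfte kegcd axmvm kuz dwi zok rww uagz bmeg idy euy ewkod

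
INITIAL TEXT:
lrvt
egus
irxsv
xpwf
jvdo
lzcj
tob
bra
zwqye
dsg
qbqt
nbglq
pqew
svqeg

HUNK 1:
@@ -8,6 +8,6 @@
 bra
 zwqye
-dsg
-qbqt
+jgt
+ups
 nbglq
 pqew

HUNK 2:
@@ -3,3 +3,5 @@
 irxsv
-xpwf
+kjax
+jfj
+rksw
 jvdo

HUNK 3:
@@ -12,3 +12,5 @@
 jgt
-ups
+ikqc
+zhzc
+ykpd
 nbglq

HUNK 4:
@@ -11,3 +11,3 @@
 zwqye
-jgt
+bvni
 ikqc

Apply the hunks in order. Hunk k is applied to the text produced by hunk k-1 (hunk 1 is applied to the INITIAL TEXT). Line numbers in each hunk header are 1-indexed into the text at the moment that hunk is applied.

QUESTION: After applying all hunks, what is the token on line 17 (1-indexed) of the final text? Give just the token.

Hunk 1: at line 8 remove [dsg,qbqt] add [jgt,ups] -> 14 lines: lrvt egus irxsv xpwf jvdo lzcj tob bra zwqye jgt ups nbglq pqew svqeg
Hunk 2: at line 3 remove [xpwf] add [kjax,jfj,rksw] -> 16 lines: lrvt egus irxsv kjax jfj rksw jvdo lzcj tob bra zwqye jgt ups nbglq pqew svqeg
Hunk 3: at line 12 remove [ups] add [ikqc,zhzc,ykpd] -> 18 lines: lrvt egus irxsv kjax jfj rksw jvdo lzcj tob bra zwqye jgt ikqc zhzc ykpd nbglq pqew svqeg
Hunk 4: at line 11 remove [jgt] add [bvni] -> 18 lines: lrvt egus irxsv kjax jfj rksw jvdo lzcj tob bra zwqye bvni ikqc zhzc ykpd nbglq pqew svqeg
Final line 17: pqew

Answer: pqew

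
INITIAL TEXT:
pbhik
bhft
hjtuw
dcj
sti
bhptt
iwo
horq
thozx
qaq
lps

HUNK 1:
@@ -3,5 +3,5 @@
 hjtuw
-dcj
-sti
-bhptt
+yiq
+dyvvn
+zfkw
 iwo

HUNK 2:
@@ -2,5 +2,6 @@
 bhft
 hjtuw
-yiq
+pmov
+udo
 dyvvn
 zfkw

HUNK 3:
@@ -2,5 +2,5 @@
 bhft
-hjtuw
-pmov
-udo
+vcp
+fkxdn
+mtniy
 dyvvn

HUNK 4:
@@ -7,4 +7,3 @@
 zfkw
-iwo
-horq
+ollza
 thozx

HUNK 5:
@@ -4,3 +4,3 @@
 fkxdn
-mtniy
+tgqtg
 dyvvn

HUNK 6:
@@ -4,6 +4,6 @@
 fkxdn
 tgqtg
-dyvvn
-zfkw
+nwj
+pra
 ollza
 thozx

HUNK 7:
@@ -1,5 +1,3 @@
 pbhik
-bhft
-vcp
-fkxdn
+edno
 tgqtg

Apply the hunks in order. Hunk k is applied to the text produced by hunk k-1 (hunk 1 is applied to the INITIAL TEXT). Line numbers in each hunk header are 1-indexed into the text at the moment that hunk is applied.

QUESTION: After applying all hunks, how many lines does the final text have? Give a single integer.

Hunk 1: at line 3 remove [dcj,sti,bhptt] add [yiq,dyvvn,zfkw] -> 11 lines: pbhik bhft hjtuw yiq dyvvn zfkw iwo horq thozx qaq lps
Hunk 2: at line 2 remove [yiq] add [pmov,udo] -> 12 lines: pbhik bhft hjtuw pmov udo dyvvn zfkw iwo horq thozx qaq lps
Hunk 3: at line 2 remove [hjtuw,pmov,udo] add [vcp,fkxdn,mtniy] -> 12 lines: pbhik bhft vcp fkxdn mtniy dyvvn zfkw iwo horq thozx qaq lps
Hunk 4: at line 7 remove [iwo,horq] add [ollza] -> 11 lines: pbhik bhft vcp fkxdn mtniy dyvvn zfkw ollza thozx qaq lps
Hunk 5: at line 4 remove [mtniy] add [tgqtg] -> 11 lines: pbhik bhft vcp fkxdn tgqtg dyvvn zfkw ollza thozx qaq lps
Hunk 6: at line 4 remove [dyvvn,zfkw] add [nwj,pra] -> 11 lines: pbhik bhft vcp fkxdn tgqtg nwj pra ollza thozx qaq lps
Hunk 7: at line 1 remove [bhft,vcp,fkxdn] add [edno] -> 9 lines: pbhik edno tgqtg nwj pra ollza thozx qaq lps
Final line count: 9

Answer: 9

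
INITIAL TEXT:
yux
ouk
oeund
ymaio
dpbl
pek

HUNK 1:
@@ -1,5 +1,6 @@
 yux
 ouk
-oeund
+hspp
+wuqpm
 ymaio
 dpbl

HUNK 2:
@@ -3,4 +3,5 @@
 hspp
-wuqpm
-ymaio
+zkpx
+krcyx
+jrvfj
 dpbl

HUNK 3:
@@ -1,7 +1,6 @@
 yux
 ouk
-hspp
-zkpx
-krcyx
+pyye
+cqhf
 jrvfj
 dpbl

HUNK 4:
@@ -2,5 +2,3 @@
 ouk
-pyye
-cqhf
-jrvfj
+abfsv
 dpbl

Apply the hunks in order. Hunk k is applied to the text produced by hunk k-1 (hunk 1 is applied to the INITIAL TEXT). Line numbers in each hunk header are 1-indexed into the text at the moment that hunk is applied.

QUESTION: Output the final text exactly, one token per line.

Hunk 1: at line 1 remove [oeund] add [hspp,wuqpm] -> 7 lines: yux ouk hspp wuqpm ymaio dpbl pek
Hunk 2: at line 3 remove [wuqpm,ymaio] add [zkpx,krcyx,jrvfj] -> 8 lines: yux ouk hspp zkpx krcyx jrvfj dpbl pek
Hunk 3: at line 1 remove [hspp,zkpx,krcyx] add [pyye,cqhf] -> 7 lines: yux ouk pyye cqhf jrvfj dpbl pek
Hunk 4: at line 2 remove [pyye,cqhf,jrvfj] add [abfsv] -> 5 lines: yux ouk abfsv dpbl pek

Answer: yux
ouk
abfsv
dpbl
pek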